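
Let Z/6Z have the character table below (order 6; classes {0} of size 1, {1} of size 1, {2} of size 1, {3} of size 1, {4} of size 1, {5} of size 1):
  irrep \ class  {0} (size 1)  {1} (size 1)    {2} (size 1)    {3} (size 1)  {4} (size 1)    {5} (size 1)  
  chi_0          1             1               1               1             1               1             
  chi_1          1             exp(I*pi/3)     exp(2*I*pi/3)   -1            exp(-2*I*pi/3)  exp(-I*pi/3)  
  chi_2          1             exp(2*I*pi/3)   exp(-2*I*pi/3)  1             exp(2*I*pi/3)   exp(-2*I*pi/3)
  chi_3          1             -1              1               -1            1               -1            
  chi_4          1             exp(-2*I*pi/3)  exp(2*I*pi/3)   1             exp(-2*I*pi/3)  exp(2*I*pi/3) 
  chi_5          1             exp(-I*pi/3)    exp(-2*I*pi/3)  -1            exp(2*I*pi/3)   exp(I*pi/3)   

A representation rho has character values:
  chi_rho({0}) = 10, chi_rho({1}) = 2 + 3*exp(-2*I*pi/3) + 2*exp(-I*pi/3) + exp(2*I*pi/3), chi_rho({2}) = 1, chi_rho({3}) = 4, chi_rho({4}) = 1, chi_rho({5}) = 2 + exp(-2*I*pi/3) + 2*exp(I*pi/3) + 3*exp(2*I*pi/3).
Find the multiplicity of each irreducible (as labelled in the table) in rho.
Multiplicities: chi_0: 3, chi_1: 0, chi_2: 1, chi_3: 1, chi_4: 3, chi_5: 2.

Argument: Use <chi_rho, chi> = (1/|G|) sum_C |C| * chi_rho(C) * conj(chi(C)) with |G| = 6 for each irreducible chi in the table:
  <chi_rho, chi_0> = (1/6)[1*(10)*conj(1) + 1*(2 + 3*exp(-2*I*pi/3) + 2*exp(-I*pi/3) + exp(2*I*pi/3))*conj(1) + 1*(1)*conj(1) + 1*(4)*conj(1) + 1*(1)*conj(1) + 1*(2 + exp(-2*I*pi/3) + 2*exp(I*pi/3) + 3*exp(2*I*pi/3))*conj(1)]
      = (1/6)[(10) + (2 + 3*exp(-2*I*pi/3) + 2*exp(-I*pi/3) + exp(2*I*pi/3)) + (1) + (4) + (1) + (2 + exp(-2*I*pi/3) + 2*exp(I*pi/3) + 3*exp(2*I*pi/3))] = 18/6 = 3
  <chi_rho, chi_1> = (1/6)[1*(10)*conj(1) + 1*(2 + 3*exp(-2*I*pi/3) + 2*exp(-I*pi/3) + exp(2*I*pi/3))*conj(exp(I*pi/3)) + 1*(1)*conj(exp(2*I*pi/3)) + 1*(4)*conj(-1) + 1*(1)*conj(exp(-2*I*pi/3)) + 1*(2 + exp(-2*I*pi/3) + 2*exp(I*pi/3) + 3*exp(2*I*pi/3))*conj(exp(-I*pi/3))]
      = (1/6)[(10) + (-3 + 2*exp(-2*I*pi/3) + 2*exp(-I*pi/3) + exp(I*pi/3)) + (3 + 4*exp(-2*I*pi/3) + 3*exp(2*I*pi/3)) + (-4) + (3 + 3*exp(-2*I*pi/3) + 4*exp(2*I*pi/3)) + (-3 + exp(-I*pi/3) + 2*exp(2*I*pi/3) + 2*exp(I*pi/3))] = 0/6 = 0
  <chi_rho, chi_2> = (1/6)[1*(10)*conj(1) + 1*(2 + 3*exp(-2*I*pi/3) + 2*exp(-I*pi/3) + exp(2*I*pi/3))*conj(exp(2*I*pi/3)) + 1*(1)*conj(exp(-2*I*pi/3)) + 1*(4)*conj(1) + 1*(1)*conj(exp(2*I*pi/3)) + 1*(2 + exp(-2*I*pi/3) + 2*exp(I*pi/3) + 3*exp(2*I*pi/3))*conj(exp(-2*I*pi/3))]
      = (1/6)[(10) + (-1 + 2*exp(-2*I*pi/3) + 3*exp(2*I*pi/3)) + (3 + 3*exp(-2*I*pi/3) + 4*exp(2*I*pi/3)) + (4) + (3 + 4*exp(-2*I*pi/3) + 3*exp(2*I*pi/3)) + (-1 + 3*exp(-2*I*pi/3) + 2*exp(2*I*pi/3))] = 6/6 = 1
  <chi_rho, chi_3> = (1/6)[1*(10)*conj(1) + 1*(2 + 3*exp(-2*I*pi/3) + 2*exp(-I*pi/3) + exp(2*I*pi/3))*conj(-1) + 1*(1)*conj(1) + 1*(4)*conj(-1) + 1*(1)*conj(1) + 1*(2 + exp(-2*I*pi/3) + 2*exp(I*pi/3) + 3*exp(2*I*pi/3))*conj(-1)]
      = (1/6)[(10) + (-2 - exp(2*I*pi/3) - 2*exp(-I*pi/3) - 3*exp(-2*I*pi/3)) + (1) + (-4) + (1) + (-2 - 3*exp(2*I*pi/3) - 2*exp(I*pi/3) - exp(-2*I*pi/3))] = 6/6 = 1
  <chi_rho, chi_4> = (1/6)[1*(10)*conj(1) + 1*(2 + 3*exp(-2*I*pi/3) + 2*exp(-I*pi/3) + exp(2*I*pi/3))*conj(exp(-2*I*pi/3)) + 1*(1)*conj(exp(2*I*pi/3)) + 1*(4)*conj(1) + 1*(1)*conj(exp(-2*I*pi/3)) + 1*(2 + exp(-2*I*pi/3) + 2*exp(I*pi/3) + 3*exp(2*I*pi/3))*conj(exp(2*I*pi/3))]
      = (1/6)[(10) + (3 + exp(-2*I*pi/3) + 2*exp(2*I*pi/3) + 2*exp(I*pi/3)) + (3 + 4*exp(-2*I*pi/3) + 3*exp(2*I*pi/3)) + (4) + (3 + 3*exp(-2*I*pi/3) + 4*exp(2*I*pi/3)) + (3 + 2*exp(-2*I*pi/3) + 2*exp(-I*pi/3) + exp(2*I*pi/3))] = 18/6 = 3
  <chi_rho, chi_5> = (1/6)[1*(10)*conj(1) + 1*(2 + 3*exp(-2*I*pi/3) + 2*exp(-I*pi/3) + exp(2*I*pi/3))*conj(exp(-I*pi/3)) + 1*(1)*conj(exp(-2*I*pi/3)) + 1*(4)*conj(-1) + 1*(1)*conj(exp(2*I*pi/3)) + 1*(2 + exp(-2*I*pi/3) + 2*exp(I*pi/3) + 3*exp(2*I*pi/3))*conj(exp(I*pi/3))]
      = (1/6)[(10) + (1 + 3*exp(-I*pi/3) + 2*exp(I*pi/3)) + (3 + 3*exp(-2*I*pi/3) + 4*exp(2*I*pi/3)) + (-4) + (3 + 4*exp(-2*I*pi/3) + 3*exp(2*I*pi/3)) + (1 + 2*exp(-I*pi/3) + 3*exp(I*pi/3))] = 12/6 = 2
(Exp terms are combined using exp(i*s)*conj(exp(i*t)) = exp(i*(s-t)), and sums of them are collapsed using the identity that for every m > 1 the m distinct m-th roots of unity sum to 0, e.g. 1 + exp(2*I*pi/3) + exp(-2*I*pi/3) = 0.)
Dimension check: dim(rho) = sum (mult * dim) = 3*1 + 0*1 + 1*1 + 1*1 + 3*1 + 2*1 = 10 = chi_rho(e) = 10.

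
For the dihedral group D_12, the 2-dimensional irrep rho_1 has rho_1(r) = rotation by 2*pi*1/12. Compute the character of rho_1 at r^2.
chi_{rho_1}(r^2) = 2*cos(2*pi*1*2/12) = 1

Reasoning: rho_1(r^2) is rotation by angle 2*pi*1*2/12, whose trace is 2*cos(2*pi*1*2/12) = 1.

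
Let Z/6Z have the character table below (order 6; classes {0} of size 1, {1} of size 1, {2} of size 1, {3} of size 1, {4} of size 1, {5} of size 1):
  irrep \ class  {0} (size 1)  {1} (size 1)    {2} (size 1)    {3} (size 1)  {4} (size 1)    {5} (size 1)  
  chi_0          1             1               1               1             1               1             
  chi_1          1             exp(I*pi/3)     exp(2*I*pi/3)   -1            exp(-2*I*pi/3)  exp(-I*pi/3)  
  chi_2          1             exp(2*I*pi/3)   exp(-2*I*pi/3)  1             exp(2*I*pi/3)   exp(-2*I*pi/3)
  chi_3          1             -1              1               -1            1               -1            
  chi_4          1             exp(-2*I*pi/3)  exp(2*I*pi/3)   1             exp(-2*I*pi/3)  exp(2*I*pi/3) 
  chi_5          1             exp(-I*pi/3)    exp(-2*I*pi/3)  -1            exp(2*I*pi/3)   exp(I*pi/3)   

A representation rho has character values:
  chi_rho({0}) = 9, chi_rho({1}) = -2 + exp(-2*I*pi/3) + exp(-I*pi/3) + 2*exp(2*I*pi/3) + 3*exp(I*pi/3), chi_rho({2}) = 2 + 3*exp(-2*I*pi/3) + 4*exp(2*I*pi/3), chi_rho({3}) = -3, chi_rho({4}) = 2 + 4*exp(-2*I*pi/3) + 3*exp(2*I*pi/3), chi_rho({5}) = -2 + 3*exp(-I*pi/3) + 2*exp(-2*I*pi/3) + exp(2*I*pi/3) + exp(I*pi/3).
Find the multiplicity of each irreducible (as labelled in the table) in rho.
Multiplicities: chi_0: 0, chi_1: 3, chi_2: 2, chi_3: 2, chi_4: 1, chi_5: 1.

Reasoning: Use <chi_rho, chi> = (1/|G|) sum_C |C| * chi_rho(C) * conj(chi(C)) with |G| = 6 for each irreducible chi in the table:
  <chi_rho, chi_0> = (1/6)[1*(9)*conj(1) + 1*(-2 + exp(-2*I*pi/3) + exp(-I*pi/3) + 2*exp(2*I*pi/3) + 3*exp(I*pi/3))*conj(1) + 1*(2 + 3*exp(-2*I*pi/3) + 4*exp(2*I*pi/3))*conj(1) + 1*(-3)*conj(1) + 1*(2 + 4*exp(-2*I*pi/3) + 3*exp(2*I*pi/3))*conj(1) + 1*(-2 + 3*exp(-I*pi/3) + 2*exp(-2*I*pi/3) + exp(2*I*pi/3) + exp(I*pi/3))*conj(1)]
      = (1/6)[(9) + (-2 + exp(-2*I*pi/3) + exp(-I*pi/3) + 2*exp(2*I*pi/3) + 3*exp(I*pi/3)) + (2 + 3*exp(-2*I*pi/3) + 4*exp(2*I*pi/3)) + (-3) + (2 + 4*exp(-2*I*pi/3) + 3*exp(2*I*pi/3)) + (-2 + 3*exp(-I*pi/3) + 2*exp(-2*I*pi/3) + exp(2*I*pi/3) + exp(I*pi/3))] = 0/6 = 0
  <chi_rho, chi_1> = (1/6)[1*(9)*conj(1) + 1*(-2 + exp(-2*I*pi/3) + exp(-I*pi/3) + 2*exp(2*I*pi/3) + 3*exp(I*pi/3))*conj(exp(I*pi/3)) + 1*(2 + 3*exp(-2*I*pi/3) + 4*exp(2*I*pi/3))*conj(exp(2*I*pi/3)) + 1*(-3)*conj(-1) + 1*(2 + 4*exp(-2*I*pi/3) + 3*exp(2*I*pi/3))*conj(exp(-2*I*pi/3)) + 1*(-2 + 3*exp(-I*pi/3) + 2*exp(-2*I*pi/3) + exp(2*I*pi/3) + exp(I*pi/3))*conj(exp(-I*pi/3))]
      = (1/6)[(9) + (2 + exp(-2*I*pi/3) - 2*exp(-I*pi/3) + 2*exp(I*pi/3)) + (4 + 2*exp(-2*I*pi/3) + 3*exp(2*I*pi/3)) + (3) + (4 + 3*exp(-2*I*pi/3) + 2*exp(2*I*pi/3)) + (2 - 2*exp(I*pi/3) + 2*exp(-I*pi/3) + exp(2*I*pi/3))] = 18/6 = 3
  <chi_rho, chi_2> = (1/6)[1*(9)*conj(1) + 1*(-2 + exp(-2*I*pi/3) + exp(-I*pi/3) + 2*exp(2*I*pi/3) + 3*exp(I*pi/3))*conj(exp(2*I*pi/3)) + 1*(2 + 3*exp(-2*I*pi/3) + 4*exp(2*I*pi/3))*conj(exp(-2*I*pi/3)) + 1*(-3)*conj(1) + 1*(2 + 4*exp(-2*I*pi/3) + 3*exp(2*I*pi/3))*conj(exp(2*I*pi/3)) + 1*(-2 + 3*exp(-I*pi/3) + 2*exp(-2*I*pi/3) + exp(2*I*pi/3) + exp(I*pi/3))*conj(exp(-2*I*pi/3))]
      = (1/6)[(9) + (3) + (3 + 4*exp(-2*I*pi/3) + 2*exp(2*I*pi/3)) + (-3) + (3 + 2*exp(-2*I*pi/3) + 4*exp(2*I*pi/3)) + (3)] = 12/6 = 2
  <chi_rho, chi_3> = (1/6)[1*(9)*conj(1) + 1*(-2 + exp(-2*I*pi/3) + exp(-I*pi/3) + 2*exp(2*I*pi/3) + 3*exp(I*pi/3))*conj(-1) + 1*(2 + 3*exp(-2*I*pi/3) + 4*exp(2*I*pi/3))*conj(1) + 1*(-3)*conj(-1) + 1*(2 + 4*exp(-2*I*pi/3) + 3*exp(2*I*pi/3))*conj(1) + 1*(-2 + 3*exp(-I*pi/3) + 2*exp(-2*I*pi/3) + exp(2*I*pi/3) + exp(I*pi/3))*conj(-1)]
      = (1/6)[(9) + (2 - 3*exp(I*pi/3) - 2*exp(2*I*pi/3) - exp(-I*pi/3) - exp(-2*I*pi/3)) + (2 + 3*exp(-2*I*pi/3) + 4*exp(2*I*pi/3)) + (3) + (2 + 4*exp(-2*I*pi/3) + 3*exp(2*I*pi/3)) + (2 - exp(I*pi/3) - exp(2*I*pi/3) - 2*exp(-2*I*pi/3) - 3*exp(-I*pi/3))] = 12/6 = 2
  <chi_rho, chi_4> = (1/6)[1*(9)*conj(1) + 1*(-2 + exp(-2*I*pi/3) + exp(-I*pi/3) + 2*exp(2*I*pi/3) + 3*exp(I*pi/3))*conj(exp(-2*I*pi/3)) + 1*(2 + 3*exp(-2*I*pi/3) + 4*exp(2*I*pi/3))*conj(exp(2*I*pi/3)) + 1*(-3)*conj(1) + 1*(2 + 4*exp(-2*I*pi/3) + 3*exp(2*I*pi/3))*conj(exp(-2*I*pi/3)) + 1*(-2 + 3*exp(-I*pi/3) + 2*exp(-2*I*pi/3) + exp(2*I*pi/3) + exp(I*pi/3))*conj(exp(2*I*pi/3))]
      = (1/6)[(9) + (-2 + 2*exp(-2*I*pi/3) - 2*exp(2*I*pi/3) + exp(I*pi/3)) + (4 + 2*exp(-2*I*pi/3) + 3*exp(2*I*pi/3)) + (-3) + (4 + 3*exp(-2*I*pi/3) + 2*exp(2*I*pi/3)) + (-2 + exp(-I*pi/3) + 2*exp(2*I*pi/3) - 2*exp(-2*I*pi/3))] = 6/6 = 1
  <chi_rho, chi_5> = (1/6)[1*(9)*conj(1) + 1*(-2 + exp(-2*I*pi/3) + exp(-I*pi/3) + 2*exp(2*I*pi/3) + 3*exp(I*pi/3))*conj(exp(-I*pi/3)) + 1*(2 + 3*exp(-2*I*pi/3) + 4*exp(2*I*pi/3))*conj(exp(-2*I*pi/3)) + 1*(-3)*conj(-1) + 1*(2 + 4*exp(-2*I*pi/3) + 3*exp(2*I*pi/3))*conj(exp(2*I*pi/3)) + 1*(-2 + 3*exp(-I*pi/3) + 2*exp(-2*I*pi/3) + exp(2*I*pi/3) + exp(I*pi/3))*conj(exp(I*pi/3))]
      = (1/6)[(9) + (-3) + (3 + 4*exp(-2*I*pi/3) + 2*exp(2*I*pi/3)) + (3) + (3 + 2*exp(-2*I*pi/3) + 4*exp(2*I*pi/3)) + (-3)] = 6/6 = 1
(Exp terms are combined using exp(i*s)*conj(exp(i*t)) = exp(i*(s-t)), and sums of them are collapsed using the identity that for every m > 1 the m distinct m-th roots of unity sum to 0, e.g. 1 + exp(2*I*pi/3) + exp(-2*I*pi/3) = 0.)
Dimension check: dim(rho) = sum (mult * dim) = 0*1 + 3*1 + 2*1 + 2*1 + 1*1 + 1*1 = 9 = chi_rho(e) = 9.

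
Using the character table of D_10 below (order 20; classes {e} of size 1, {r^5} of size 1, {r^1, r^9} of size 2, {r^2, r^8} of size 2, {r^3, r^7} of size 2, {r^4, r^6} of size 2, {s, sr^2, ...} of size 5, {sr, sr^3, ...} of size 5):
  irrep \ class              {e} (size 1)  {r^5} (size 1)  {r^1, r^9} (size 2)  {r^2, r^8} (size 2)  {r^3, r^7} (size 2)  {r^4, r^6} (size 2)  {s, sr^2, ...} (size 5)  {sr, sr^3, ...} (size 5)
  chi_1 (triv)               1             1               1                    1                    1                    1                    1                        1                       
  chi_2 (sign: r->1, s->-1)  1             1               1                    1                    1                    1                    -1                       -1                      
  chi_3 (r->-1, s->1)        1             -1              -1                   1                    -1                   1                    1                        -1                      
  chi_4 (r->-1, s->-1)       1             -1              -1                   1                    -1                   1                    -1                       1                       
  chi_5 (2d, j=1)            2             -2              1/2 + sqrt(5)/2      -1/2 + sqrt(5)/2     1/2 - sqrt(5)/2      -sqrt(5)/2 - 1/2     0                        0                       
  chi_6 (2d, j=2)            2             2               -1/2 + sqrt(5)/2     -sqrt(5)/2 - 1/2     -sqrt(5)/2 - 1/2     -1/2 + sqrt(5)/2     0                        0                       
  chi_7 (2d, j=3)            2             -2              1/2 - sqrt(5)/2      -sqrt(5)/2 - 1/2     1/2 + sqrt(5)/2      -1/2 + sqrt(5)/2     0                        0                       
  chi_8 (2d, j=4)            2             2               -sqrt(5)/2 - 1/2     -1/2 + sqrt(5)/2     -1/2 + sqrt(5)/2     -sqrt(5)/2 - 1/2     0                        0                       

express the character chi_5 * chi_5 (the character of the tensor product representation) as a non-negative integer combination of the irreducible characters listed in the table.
chi_5 tensor chi_5 = chi_1 + chi_2 + chi_6 (all other irreducibles have multiplicity 0).

Derivation: The character of a tensor product is the pointwise product (chi_5 * chi_5)(C) = chi_5(C) * chi_5(C):
  {e}: (2)*(2), {r^5}: (-2)*(-2), {r^1, r^9}: (1/2 + sqrt(5)/2)*(1/2 + sqrt(5)/2), {r^2, r^8}: (-1/2 + sqrt(5)/2)*(-1/2 + sqrt(5)/2), {r^3, r^7}: (1/2 - sqrt(5)/2)*(1/2 - sqrt(5)/2), {r^4, r^6}: (-sqrt(5)/2 - 1/2)*(-sqrt(5)/2 - 1/2), {s, sr^2, ...}: (0)*(0), {sr, sr^3, ...}: (0)*(0)
so (chi_5 * chi_5) takes values
  {e} -> 4, {r^5} -> 4, {r^1, r^9} -> sqrt(5)/2 + 3/2, {r^2, r^8} -> 3/2 - sqrt(5)/2, {r^3, r^7} -> 3/2 - sqrt(5)/2, {r^4, r^6} -> sqrt(5)/2 + 3/2, {s, sr^2, ...} -> 0, {sr, sr^3, ...} -> 0.
Now take the inner product of this character with each irreducible chi from the table, <chi_5*chi_5, chi> = (1/20) sum_C |C| (chi_5*chi_5)(C) conj(chi(C)):
  <chi_5*chi_5, chi_1> = (1/20)[1*(4)*conj(1) + 1*(4)*conj(1) + 2*(sqrt(5)/2 + 3/2)*conj(1) + 2*(3/2 - sqrt(5)/2)*conj(1) + 2*(3/2 - sqrt(5)/2)*conj(1) + 2*(sqrt(5)/2 + 3/2)*conj(1) + 5*(0)*conj(1) + 5*(0)*conj(1)]
      = (1/20)[(4) + (4) + (sqrt(5) + 3) + (3 - sqrt(5)) + (3 - sqrt(5)) + (sqrt(5) + 3) + (0) + (0)] = 20/20 = 1
  <chi_5*chi_5, chi_2> = (1/20)[1*(4)*conj(1) + 1*(4)*conj(1) + 2*(sqrt(5)/2 + 3/2)*conj(1) + 2*(3/2 - sqrt(5)/2)*conj(1) + 2*(3/2 - sqrt(5)/2)*conj(1) + 2*(sqrt(5)/2 + 3/2)*conj(1) + 5*(0)*conj(-1) + 5*(0)*conj(-1)]
      = (1/20)[(4) + (4) + (sqrt(5) + 3) + (3 - sqrt(5)) + (3 - sqrt(5)) + (sqrt(5) + 3) + (0) + (0)] = 20/20 = 1
  <chi_5*chi_5, chi_3> = (1/20)[1*(4)*conj(1) + 1*(4)*conj(-1) + 2*(sqrt(5)/2 + 3/2)*conj(-1) + 2*(3/2 - sqrt(5)/2)*conj(1) + 2*(3/2 - sqrt(5)/2)*conj(-1) + 2*(sqrt(5)/2 + 3/2)*conj(1) + 5*(0)*conj(1) + 5*(0)*conj(-1)]
      = (1/20)[(4) + (-4) + (-3 - sqrt(5)) + (3 - sqrt(5)) + (-3 + sqrt(5)) + (sqrt(5) + 3) + (0) + (0)] = 0/20 = 0
  <chi_5*chi_5, chi_4> = (1/20)[1*(4)*conj(1) + 1*(4)*conj(-1) + 2*(sqrt(5)/2 + 3/2)*conj(-1) + 2*(3/2 - sqrt(5)/2)*conj(1) + 2*(3/2 - sqrt(5)/2)*conj(-1) + 2*(sqrt(5)/2 + 3/2)*conj(1) + 5*(0)*conj(-1) + 5*(0)*conj(1)]
      = (1/20)[(4) + (-4) + (-3 - sqrt(5)) + (3 - sqrt(5)) + (-3 + sqrt(5)) + (sqrt(5) + 3) + (0) + (0)] = 0/20 = 0
  <chi_5*chi_5, chi_5> = (1/20)[1*(4)*conj(2) + 1*(4)*conj(-2) + 2*(sqrt(5)/2 + 3/2)*conj(1/2 + sqrt(5)/2) + 2*(3/2 - sqrt(5)/2)*conj(-1/2 + sqrt(5)/2) + 2*(3/2 - sqrt(5)/2)*conj(1/2 - sqrt(5)/2) + 2*(sqrt(5)/2 + 3/2)*conj(-sqrt(5)/2 - 1/2) + 5*(0)*conj(0) + 5*(0)*conj(0)]
      = (1/20)[(8) + (-8) + (4 + 2*sqrt(5)) + (-4 + 2*sqrt(5)) + (4 - 2*sqrt(5)) + (-2*sqrt(5) - 4) + (0) + (0)] = 0/20 = 0
  <chi_5*chi_5, chi_6> = (1/20)[1*(4)*conj(2) + 1*(4)*conj(2) + 2*(sqrt(5)/2 + 3/2)*conj(-1/2 + sqrt(5)/2) + 2*(3/2 - sqrt(5)/2)*conj(-sqrt(5)/2 - 1/2) + 2*(3/2 - sqrt(5)/2)*conj(-sqrt(5)/2 - 1/2) + 2*(sqrt(5)/2 + 3/2)*conj(-1/2 + sqrt(5)/2) + 5*(0)*conj(0) + 5*(0)*conj(0)]
      = (1/20)[(8) + (8) + (1 + sqrt(5)) + (1 - sqrt(5)) + (1 - sqrt(5)) + (1 + sqrt(5)) + (0) + (0)] = 20/20 = 1
  <chi_5*chi_5, chi_7> = (1/20)[1*(4)*conj(2) + 1*(4)*conj(-2) + 2*(sqrt(5)/2 + 3/2)*conj(1/2 - sqrt(5)/2) + 2*(3/2 - sqrt(5)/2)*conj(-sqrt(5)/2 - 1/2) + 2*(3/2 - sqrt(5)/2)*conj(1/2 + sqrt(5)/2) + 2*(sqrt(5)/2 + 3/2)*conj(-1/2 + sqrt(5)/2) + 5*(0)*conj(0) + 5*(0)*conj(0)]
      = (1/20)[(8) + (-8) + (-sqrt(5) - 1) + (1 - sqrt(5)) + (-1 + sqrt(5)) + (1 + sqrt(5)) + (0) + (0)] = 0/20 = 0
  <chi_5*chi_5, chi_8> = (1/20)[1*(4)*conj(2) + 1*(4)*conj(2) + 2*(sqrt(5)/2 + 3/2)*conj(-sqrt(5)/2 - 1/2) + 2*(3/2 - sqrt(5)/2)*conj(-1/2 + sqrt(5)/2) + 2*(3/2 - sqrt(5)/2)*conj(-1/2 + sqrt(5)/2) + 2*(sqrt(5)/2 + 3/2)*conj(-sqrt(5)/2 - 1/2) + 5*(0)*conj(0) + 5*(0)*conj(0)]
      = (1/20)[(8) + (8) + (-2*sqrt(5) - 4) + (-4 + 2*sqrt(5)) + (-4 + 2*sqrt(5)) + (-2*sqrt(5) - 4) + (0) + (0)] = 0/20 = 0
Hence the multiplicities are chi_1: 1, chi_2: 1, chi_6: 1. Dimension check: dim(chi_5)*dim(chi_5) = 2*2 = 4 and sum (mult * dim) = 1*1 + 1*1 + 1*2 = 4.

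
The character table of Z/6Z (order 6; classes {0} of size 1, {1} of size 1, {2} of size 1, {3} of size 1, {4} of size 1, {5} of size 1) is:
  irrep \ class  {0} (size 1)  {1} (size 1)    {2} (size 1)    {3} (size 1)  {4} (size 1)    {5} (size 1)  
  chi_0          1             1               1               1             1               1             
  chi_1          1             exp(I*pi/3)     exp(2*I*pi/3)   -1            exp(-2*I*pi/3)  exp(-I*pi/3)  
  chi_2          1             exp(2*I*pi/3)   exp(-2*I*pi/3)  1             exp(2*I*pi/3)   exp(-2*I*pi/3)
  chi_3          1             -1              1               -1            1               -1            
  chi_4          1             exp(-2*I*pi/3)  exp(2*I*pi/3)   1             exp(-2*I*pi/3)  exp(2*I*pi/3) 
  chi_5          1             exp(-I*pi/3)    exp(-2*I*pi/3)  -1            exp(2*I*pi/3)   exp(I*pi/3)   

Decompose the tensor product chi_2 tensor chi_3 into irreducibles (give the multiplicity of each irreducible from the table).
chi_2 tensor chi_3 = chi_5 (all other irreducibles have multiplicity 0).

The character of a tensor product is the pointwise product (chi_2 * chi_3)(C) = chi_2(C) * chi_3(C):
  {0}: (1)*(1), {1}: (exp(2*I*pi/3))*(-1), {2}: (exp(-2*I*pi/3))*(1), {3}: (1)*(-1), {4}: (exp(2*I*pi/3))*(1), {5}: (exp(-2*I*pi/3))*(-1)
so (chi_2 * chi_3) takes values
  {0} -> 1, {1} -> -exp(2*I*pi/3), {2} -> exp(-2*I*pi/3), {3} -> -1, {4} -> exp(2*I*pi/3), {5} -> -exp(-2*I*pi/3).
Now take the inner product of this character with each irreducible chi from the table, <chi_2*chi_3, chi> = (1/6) sum_C |C| (chi_2*chi_3)(C) conj(chi(C)):
  <chi_2*chi_3, chi_0> = (1/6)[1*(1)*conj(1) + 1*(-exp(2*I*pi/3))*conj(1) + 1*(exp(-2*I*pi/3))*conj(1) + 1*(-1)*conj(1) + 1*(exp(2*I*pi/3))*conj(1) + 1*(-exp(-2*I*pi/3))*conj(1)]
      = (1/6)[(1) + (-exp(2*I*pi/3)) + (exp(-2*I*pi/3)) + (-1) + (exp(2*I*pi/3)) + (-exp(-2*I*pi/3))] = 0/6 = 0
  <chi_2*chi_3, chi_1> = (1/6)[1*(1)*conj(1) + 1*(-exp(2*I*pi/3))*conj(exp(I*pi/3)) + 1*(exp(-2*I*pi/3))*conj(exp(2*I*pi/3)) + 1*(-1)*conj(-1) + 1*(exp(2*I*pi/3))*conj(exp(-2*I*pi/3)) + 1*(-exp(-2*I*pi/3))*conj(exp(-I*pi/3))]
      = (1/6)[(1) + (-exp(I*pi/3)) + (exp(2*I*pi/3)) + (1) + (exp(-2*I*pi/3)) + (-exp(-I*pi/3))] = 0/6 = 0
  <chi_2*chi_3, chi_2> = (1/6)[1*(1)*conj(1) + 1*(-exp(2*I*pi/3))*conj(exp(2*I*pi/3)) + 1*(exp(-2*I*pi/3))*conj(exp(-2*I*pi/3)) + 1*(-1)*conj(1) + 1*(exp(2*I*pi/3))*conj(exp(2*I*pi/3)) + 1*(-exp(-2*I*pi/3))*conj(exp(-2*I*pi/3))]
      = (1/6)[(1) + (-1) + (1) + (-1) + (1) + (-1)] = 0/6 = 0
  <chi_2*chi_3, chi_3> = (1/6)[1*(1)*conj(1) + 1*(-exp(2*I*pi/3))*conj(-1) + 1*(exp(-2*I*pi/3))*conj(1) + 1*(-1)*conj(-1) + 1*(exp(2*I*pi/3))*conj(1) + 1*(-exp(-2*I*pi/3))*conj(-1)]
      = (1/6)[(1) + (exp(2*I*pi/3)) + (exp(-2*I*pi/3)) + (1) + (exp(2*I*pi/3)) + (exp(-2*I*pi/3))] = 0/6 = 0
  <chi_2*chi_3, chi_4> = (1/6)[1*(1)*conj(1) + 1*(-exp(2*I*pi/3))*conj(exp(-2*I*pi/3)) + 1*(exp(-2*I*pi/3))*conj(exp(2*I*pi/3)) + 1*(-1)*conj(1) + 1*(exp(2*I*pi/3))*conj(exp(-2*I*pi/3)) + 1*(-exp(-2*I*pi/3))*conj(exp(2*I*pi/3))]
      = (1/6)[(1) + (-exp(-2*I*pi/3)) + (exp(2*I*pi/3)) + (-1) + (exp(-2*I*pi/3)) + (-exp(2*I*pi/3))] = 0/6 = 0
  <chi_2*chi_3, chi_5> = (1/6)[1*(1)*conj(1) + 1*(-exp(2*I*pi/3))*conj(exp(-I*pi/3)) + 1*(exp(-2*I*pi/3))*conj(exp(-2*I*pi/3)) + 1*(-1)*conj(-1) + 1*(exp(2*I*pi/3))*conj(exp(2*I*pi/3)) + 1*(-exp(-2*I*pi/3))*conj(exp(I*pi/3))]
      = (1/6)[(1) + (1) + (1) + (1) + (1) + (1)] = 6/6 = 1
(Exp terms are combined using exp(i*s)*conj(exp(i*t)) = exp(i*(s-t)), and sums of them are collapsed using the identity that for every m > 1 the m distinct m-th roots of unity sum to 0, e.g. 1 + exp(2*I*pi/3) + exp(-2*I*pi/3) = 0.)
Hence the multiplicities are chi_5: 1. Dimension check: dim(chi_2)*dim(chi_3) = 1*1 = 1 and sum (mult * dim) = 1*1 = 1.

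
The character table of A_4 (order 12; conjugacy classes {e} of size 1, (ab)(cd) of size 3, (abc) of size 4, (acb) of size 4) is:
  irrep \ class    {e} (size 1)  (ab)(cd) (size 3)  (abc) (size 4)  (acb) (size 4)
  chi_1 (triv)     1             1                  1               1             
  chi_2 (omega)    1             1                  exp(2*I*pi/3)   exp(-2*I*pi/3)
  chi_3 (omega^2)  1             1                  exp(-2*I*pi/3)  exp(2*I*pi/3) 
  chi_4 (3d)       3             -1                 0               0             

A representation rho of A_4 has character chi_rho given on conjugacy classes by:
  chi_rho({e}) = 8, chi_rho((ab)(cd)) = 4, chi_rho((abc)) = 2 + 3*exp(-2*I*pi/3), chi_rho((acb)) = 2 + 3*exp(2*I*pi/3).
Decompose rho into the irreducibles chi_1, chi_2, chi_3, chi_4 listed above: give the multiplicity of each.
Multiplicities: chi_1: 2, chi_2: 0, chi_3: 3, chi_4: 1.

Reasoning: Use <chi_rho, chi> = (1/|G|) sum_C |C| * chi_rho(C) * conj(chi(C)) with |G| = 12 for each irreducible chi in the table:
  <chi_rho, chi_1> = (1/12)[1*(8)*conj(1) + 3*(4)*conj(1) + 4*(2 + 3*exp(-2*I*pi/3))*conj(1) + 4*(2 + 3*exp(2*I*pi/3))*conj(1)]
      = (1/12)[(8) + (12) + (8 + 12*exp(-2*I*pi/3)) + (8 + 12*exp(2*I*pi/3))] = 24/12 = 2
  <chi_rho, chi_2> = (1/12)[1*(8)*conj(1) + 3*(4)*conj(1) + 4*(2 + 3*exp(-2*I*pi/3))*conj(exp(2*I*pi/3)) + 4*(2 + 3*exp(2*I*pi/3))*conj(exp(-2*I*pi/3))]
      = (1/12)[(8) + (12) + (8*exp(-2*I*pi/3) + 12*exp(2*I*pi/3)) + (12*exp(-2*I*pi/3) + 8*exp(2*I*pi/3))] = 0/12 = 0
  <chi_rho, chi_3> = (1/12)[1*(8)*conj(1) + 3*(4)*conj(1) + 4*(2 + 3*exp(-2*I*pi/3))*conj(exp(-2*I*pi/3)) + 4*(2 + 3*exp(2*I*pi/3))*conj(exp(2*I*pi/3))]
      = (1/12)[(8) + (12) + (12 + 8*exp(2*I*pi/3)) + (12 + 8*exp(-2*I*pi/3))] = 36/12 = 3
  <chi_rho, chi_4> = (1/12)[1*(8)*conj(3) + 3*(4)*conj(-1) + 4*(2 + 3*exp(-2*I*pi/3))*conj(0) + 4*(2 + 3*exp(2*I*pi/3))*conj(0)]
      = (1/12)[(24) + (-12) + (0) + (0)] = 12/12 = 1
(Exp terms are combined using exp(i*s)*conj(exp(i*t)) = exp(i*(s-t)), and sums of them are collapsed using the identity that for every m > 1 the m distinct m-th roots of unity sum to 0, e.g. 1 + exp(2*I*pi/3) + exp(-2*I*pi/3) = 0.)
Dimension check: dim(rho) = sum (mult * dim) = 2*1 + 0*1 + 3*1 + 1*3 = 8 = chi_rho(e) = 8.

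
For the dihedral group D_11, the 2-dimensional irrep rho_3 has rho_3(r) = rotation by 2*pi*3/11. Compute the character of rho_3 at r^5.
chi_{rho_3}(r^5) = 2*cos(2*pi*3*5/11) = -2*cos(3*pi/11)

Solution. rho_3(r^5) is rotation by angle 2*pi*3*5/11, whose trace is 2*cos(2*pi*3*5/11) = -2*cos(3*pi/11).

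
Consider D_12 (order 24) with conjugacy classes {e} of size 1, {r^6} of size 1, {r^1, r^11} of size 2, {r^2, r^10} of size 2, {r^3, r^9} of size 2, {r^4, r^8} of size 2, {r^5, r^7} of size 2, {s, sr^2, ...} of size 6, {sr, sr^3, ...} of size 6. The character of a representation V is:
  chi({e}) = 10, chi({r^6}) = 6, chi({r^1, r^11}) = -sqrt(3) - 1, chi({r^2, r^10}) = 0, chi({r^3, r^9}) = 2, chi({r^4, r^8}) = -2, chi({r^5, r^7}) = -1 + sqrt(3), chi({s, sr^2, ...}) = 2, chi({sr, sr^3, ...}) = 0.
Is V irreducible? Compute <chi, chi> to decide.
Not irreducible (reducible): <chi, chi> = 8 > 1.

Justification: <chi, chi> = (1/|G|) sum_C |C| * |chi(C)|^2 = (1/24)[1*|10|^2 + 1*|6|^2 + 2*|-sqrt(3) - 1|^2 + 2*|0|^2 + 2*|2|^2 + 2*|-2|^2 + 2*|-1 + sqrt(3)|^2 + 6*|2|^2 + 6*|0|^2]
  = (1/24)[(100) + (36) + (4*sqrt(3) + 8) + (0) + (8) + (8) + (8 - 4*sqrt(3)) + (24) + (0)] = 192/24 = 8.
A character is irreducible iff <chi, chi> = 1, so this representation is reducible.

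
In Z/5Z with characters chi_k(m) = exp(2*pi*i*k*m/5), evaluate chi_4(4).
chi_4(4) = zeta_5^16 = exp(2*I*pi/5)

Reasoning: chi_4(4) = zeta_5^(4*4) = zeta_5^16. Since zeta_5^5 = 1, this equals zeta_5^1 = exp(2*pi*i*1/5) = exp(2*I*pi/5).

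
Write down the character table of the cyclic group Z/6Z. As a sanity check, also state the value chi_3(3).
Character table of Z/6Z (irreps indexed chi_0,...,chi_5 with chi_k(m) = zeta_6^(k*m), zeta_6 = exp(2*pi*i/6)):
  irrep \ class  {0} (size 1)  {1} (size 1)    {2} (size 1)    {3} (size 1)  {4} (size 1)    {5} (size 1)  
  chi_0          1             1               1               1             1               1             
  chi_1          1             exp(I*pi/3)     exp(2*I*pi/3)   -1            exp(-2*I*pi/3)  exp(-I*pi/3)  
  chi_2          1             exp(2*I*pi/3)   exp(-2*I*pi/3)  1             exp(2*I*pi/3)   exp(-2*I*pi/3)
  chi_3          1             -1              1               -1            1               -1            
  chi_4          1             exp(-2*I*pi/3)  exp(2*I*pi/3)   1             exp(-2*I*pi/3)  exp(2*I*pi/3) 
  chi_5          1             exp(-I*pi/3)    exp(-2*I*pi/3)  -1            exp(2*I*pi/3)   exp(I*pi/3)   

Spot check: chi_3(3) = zeta_6^(3*3) = zeta_6^9 = -1.

Derivation: Z/6Z is abelian, so all 6 irreducible complex representations are 1-dimensional. They are given by chi_k(m) = zeta_6^(k*m) for k = 0,...,5. Row orthogonality: sum_m chi_k(m) conj(chi_l(m)) = 6 * [k = l].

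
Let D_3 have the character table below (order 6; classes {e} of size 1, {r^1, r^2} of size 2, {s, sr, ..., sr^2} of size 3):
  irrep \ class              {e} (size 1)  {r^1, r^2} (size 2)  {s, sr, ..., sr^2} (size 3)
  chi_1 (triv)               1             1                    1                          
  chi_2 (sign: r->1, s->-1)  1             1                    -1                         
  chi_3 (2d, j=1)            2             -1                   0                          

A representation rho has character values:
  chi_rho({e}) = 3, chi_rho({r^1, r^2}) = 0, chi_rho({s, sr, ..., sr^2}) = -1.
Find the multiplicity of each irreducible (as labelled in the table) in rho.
Multiplicities: chi_1: 0, chi_2: 1, chi_3: 1.

Why: Use <chi_rho, chi> = (1/|G|) sum_C |C| * chi_rho(C) * conj(chi(C)) with |G| = 6 for each irreducible chi in the table:
  <chi_rho, chi_1> = (1/6)[1*(3)*conj(1) + 2*(0)*conj(1) + 3*(-1)*conj(1)]
      = (1/6)[(3) + (0) + (-3)] = 0/6 = 0
  <chi_rho, chi_2> = (1/6)[1*(3)*conj(1) + 2*(0)*conj(1) + 3*(-1)*conj(-1)]
      = (1/6)[(3) + (0) + (3)] = 6/6 = 1
  <chi_rho, chi_3> = (1/6)[1*(3)*conj(2) + 2*(0)*conj(-1) + 3*(-1)*conj(0)]
      = (1/6)[(6) + (0) + (0)] = 6/6 = 1
Dimension check: dim(rho) = sum (mult * dim) = 0*1 + 1*1 + 1*2 = 3 = chi_rho(e) = 3.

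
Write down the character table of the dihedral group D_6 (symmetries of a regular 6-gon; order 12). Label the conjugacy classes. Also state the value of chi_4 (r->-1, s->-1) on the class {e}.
Conjugacy classes: {e} of size 1, {r^3} of size 1, {r^1, r^5} of size 2, {r^2, r^4} of size 2, {s, sr^2, ...} of size 3, {sr, sr^3, ...} of size 3.
Character table:
  irrep \ class              {e} (size 1)  {r^3} (size 1)  {r^1, r^5} (size 2)  {r^2, r^4} (size 2)  {s, sr^2, ...} (size 3)  {sr, sr^3, ...} (size 3)
  chi_1 (triv)               1             1               1                    1                    1                        1                       
  chi_2 (sign: r->1, s->-1)  1             1               1                    1                    -1                       -1                      
  chi_3 (r->-1, s->1)        1             -1              -1                   1                    1                        -1                      
  chi_4 (r->-1, s->-1)       1             -1              -1                   1                    -1                       1                       
  chi_5 (2d, j=1)            2             -2              1                    -1                   0                        0                       
  chi_6 (2d, j=2)            2             2               -1                   -1                   0                        0                       

Spot check: chi_4 (r->-1, s->-1) on {e} = 1.

Argument: D_6 has order 2*6 = 12 with 6 conjugacy classes, hence 6 irreducibles. Sum of squared dims 1 + 1 + 1 + 1 + 4 + 4 = 12 = |G|. Linear characters come from the abelianisation; the 2-dimensional irreps have character r^k -> 2*cos(2*pi*j*k/6), reflections -> 0.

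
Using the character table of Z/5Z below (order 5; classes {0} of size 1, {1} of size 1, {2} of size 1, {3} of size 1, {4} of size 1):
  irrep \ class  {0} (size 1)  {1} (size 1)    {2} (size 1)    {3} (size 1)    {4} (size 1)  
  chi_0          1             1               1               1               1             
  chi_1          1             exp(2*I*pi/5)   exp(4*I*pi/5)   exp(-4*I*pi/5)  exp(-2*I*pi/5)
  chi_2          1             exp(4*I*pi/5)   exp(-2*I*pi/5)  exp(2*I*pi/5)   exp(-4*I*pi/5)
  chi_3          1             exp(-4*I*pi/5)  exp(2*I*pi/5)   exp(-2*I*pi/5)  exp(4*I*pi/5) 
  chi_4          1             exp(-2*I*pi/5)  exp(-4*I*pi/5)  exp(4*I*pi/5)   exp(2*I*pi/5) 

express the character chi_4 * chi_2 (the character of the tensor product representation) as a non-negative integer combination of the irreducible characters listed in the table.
chi_4 tensor chi_2 = chi_1 (all other irreducibles have multiplicity 0).

Justification: The character of a tensor product is the pointwise product (chi_4 * chi_2)(C) = chi_4(C) * chi_2(C):
  {0}: (1)*(1), {1}: (exp(-2*I*pi/5))*(exp(4*I*pi/5)), {2}: (exp(-4*I*pi/5))*(exp(-2*I*pi/5)), {3}: (exp(4*I*pi/5))*(exp(2*I*pi/5)), {4}: (exp(2*I*pi/5))*(exp(-4*I*pi/5))
so (chi_4 * chi_2) takes values
  {0} -> 1, {1} -> exp(2*I*pi/5), {2} -> exp(4*I*pi/5), {3} -> exp(-4*I*pi/5), {4} -> exp(-2*I*pi/5).
Now take the inner product of this character with each irreducible chi from the table, <chi_4*chi_2, chi> = (1/5) sum_C |C| (chi_4*chi_2)(C) conj(chi(C)):
  <chi_4*chi_2, chi_0> = (1/5)[1*(1)*conj(1) + 1*(exp(2*I*pi/5))*conj(1) + 1*(exp(4*I*pi/5))*conj(1) + 1*(exp(-4*I*pi/5))*conj(1) + 1*(exp(-2*I*pi/5))*conj(1)]
      = (1/5)[(1) + (exp(2*I*pi/5)) + (exp(4*I*pi/5)) + (exp(-4*I*pi/5)) + (exp(-2*I*pi/5))] = 0/5 = 0
  <chi_4*chi_2, chi_1> = (1/5)[1*(1)*conj(1) + 1*(exp(2*I*pi/5))*conj(exp(2*I*pi/5)) + 1*(exp(4*I*pi/5))*conj(exp(4*I*pi/5)) + 1*(exp(-4*I*pi/5))*conj(exp(-4*I*pi/5)) + 1*(exp(-2*I*pi/5))*conj(exp(-2*I*pi/5))]
      = (1/5)[(1) + (1) + (1) + (1) + (1)] = 5/5 = 1
  <chi_4*chi_2, chi_2> = (1/5)[1*(1)*conj(1) + 1*(exp(2*I*pi/5))*conj(exp(4*I*pi/5)) + 1*(exp(4*I*pi/5))*conj(exp(-2*I*pi/5)) + 1*(exp(-4*I*pi/5))*conj(exp(2*I*pi/5)) + 1*(exp(-2*I*pi/5))*conj(exp(-4*I*pi/5))]
      = (1/5)[(1) + (exp(-2*I*pi/5)) + (exp(-4*I*pi/5)) + (exp(4*I*pi/5)) + (exp(2*I*pi/5))] = 0/5 = 0
  <chi_4*chi_2, chi_3> = (1/5)[1*(1)*conj(1) + 1*(exp(2*I*pi/5))*conj(exp(-4*I*pi/5)) + 1*(exp(4*I*pi/5))*conj(exp(2*I*pi/5)) + 1*(exp(-4*I*pi/5))*conj(exp(-2*I*pi/5)) + 1*(exp(-2*I*pi/5))*conj(exp(4*I*pi/5))]
      = (1/5)[(1) + (exp(-4*I*pi/5)) + (exp(2*I*pi/5)) + (exp(-2*I*pi/5)) + (exp(4*I*pi/5))] = 0/5 = 0
  <chi_4*chi_2, chi_4> = (1/5)[1*(1)*conj(1) + 1*(exp(2*I*pi/5))*conj(exp(-2*I*pi/5)) + 1*(exp(4*I*pi/5))*conj(exp(-4*I*pi/5)) + 1*(exp(-4*I*pi/5))*conj(exp(4*I*pi/5)) + 1*(exp(-2*I*pi/5))*conj(exp(2*I*pi/5))]
      = (1/5)[(1) + (exp(4*I*pi/5)) + (exp(-2*I*pi/5)) + (exp(2*I*pi/5)) + (exp(-4*I*pi/5))] = 0/5 = 0
(Exp terms are combined using exp(i*s)*conj(exp(i*t)) = exp(i*(s-t)), and sums of them are collapsed using the identity that for every m > 1 the m distinct m-th roots of unity sum to 0, e.g. 1 + exp(2*I*pi/3) + exp(-2*I*pi/3) = 0.)
Hence the multiplicities are chi_1: 1. Dimension check: dim(chi_4)*dim(chi_2) = 1*1 = 1 and sum (mult * dim) = 1*1 = 1.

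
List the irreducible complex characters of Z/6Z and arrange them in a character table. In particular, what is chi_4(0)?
Character table of Z/6Z (irreps indexed chi_0,...,chi_5 with chi_k(m) = zeta_6^(k*m), zeta_6 = exp(2*pi*i/6)):
  irrep \ class  {0} (size 1)  {1} (size 1)    {2} (size 1)    {3} (size 1)  {4} (size 1)    {5} (size 1)  
  chi_0          1             1               1               1             1               1             
  chi_1          1             exp(I*pi/3)     exp(2*I*pi/3)   -1            exp(-2*I*pi/3)  exp(-I*pi/3)  
  chi_2          1             exp(2*I*pi/3)   exp(-2*I*pi/3)  1             exp(2*I*pi/3)   exp(-2*I*pi/3)
  chi_3          1             -1              1               -1            1               -1            
  chi_4          1             exp(-2*I*pi/3)  exp(2*I*pi/3)   1             exp(-2*I*pi/3)  exp(2*I*pi/3) 
  chi_5          1             exp(-I*pi/3)    exp(-2*I*pi/3)  -1            exp(2*I*pi/3)   exp(I*pi/3)   

Spot check: chi_4(0) = zeta_6^(4*0) = zeta_6^0 = 1.

Argument: Z/6Z is abelian, so all 6 irreducible complex representations are 1-dimensional. They are given by chi_k(m) = zeta_6^(k*m) for k = 0,...,5. Row orthogonality: sum_m chi_k(m) conj(chi_l(m)) = 6 * [k = l].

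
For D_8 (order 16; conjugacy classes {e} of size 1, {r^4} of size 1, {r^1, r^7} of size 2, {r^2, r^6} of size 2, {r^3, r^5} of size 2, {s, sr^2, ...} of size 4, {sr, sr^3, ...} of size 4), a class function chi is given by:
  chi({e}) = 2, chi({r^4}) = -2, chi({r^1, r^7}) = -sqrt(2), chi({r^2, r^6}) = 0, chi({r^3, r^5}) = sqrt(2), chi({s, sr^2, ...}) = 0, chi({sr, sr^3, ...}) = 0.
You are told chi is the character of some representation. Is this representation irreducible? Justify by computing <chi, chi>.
Irreducible: <chi, chi> = 1.

Explanation: <chi, chi> = (1/|G|) sum_C |C| * |chi(C)|^2 = (1/16)[1*|2|^2 + 1*|-2|^2 + 2*|-sqrt(2)|^2 + 2*|0|^2 + 2*|sqrt(2)|^2 + 4*|0|^2 + 4*|0|^2]
  = (1/16)[(4) + (4) + (4) + (0) + (4) + (0) + (0)] = 16/16 = 1.
A character is irreducible iff <chi, chi> = 1, so this representation is irreducible.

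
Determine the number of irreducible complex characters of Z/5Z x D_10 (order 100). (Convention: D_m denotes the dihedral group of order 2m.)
40

Derivation: The number of irreducible complex representations of a finite group equals its number of conjugacy classes. For a direct product, #classes(G x H) = #classes(G) * #classes(H). Z/5Z has 5 classes (abelian), D_10 has 8 classes, so 5 * 8 = 40, so Z/5Z x D_10 (order 100) has exactly 40 irreducible complex representations.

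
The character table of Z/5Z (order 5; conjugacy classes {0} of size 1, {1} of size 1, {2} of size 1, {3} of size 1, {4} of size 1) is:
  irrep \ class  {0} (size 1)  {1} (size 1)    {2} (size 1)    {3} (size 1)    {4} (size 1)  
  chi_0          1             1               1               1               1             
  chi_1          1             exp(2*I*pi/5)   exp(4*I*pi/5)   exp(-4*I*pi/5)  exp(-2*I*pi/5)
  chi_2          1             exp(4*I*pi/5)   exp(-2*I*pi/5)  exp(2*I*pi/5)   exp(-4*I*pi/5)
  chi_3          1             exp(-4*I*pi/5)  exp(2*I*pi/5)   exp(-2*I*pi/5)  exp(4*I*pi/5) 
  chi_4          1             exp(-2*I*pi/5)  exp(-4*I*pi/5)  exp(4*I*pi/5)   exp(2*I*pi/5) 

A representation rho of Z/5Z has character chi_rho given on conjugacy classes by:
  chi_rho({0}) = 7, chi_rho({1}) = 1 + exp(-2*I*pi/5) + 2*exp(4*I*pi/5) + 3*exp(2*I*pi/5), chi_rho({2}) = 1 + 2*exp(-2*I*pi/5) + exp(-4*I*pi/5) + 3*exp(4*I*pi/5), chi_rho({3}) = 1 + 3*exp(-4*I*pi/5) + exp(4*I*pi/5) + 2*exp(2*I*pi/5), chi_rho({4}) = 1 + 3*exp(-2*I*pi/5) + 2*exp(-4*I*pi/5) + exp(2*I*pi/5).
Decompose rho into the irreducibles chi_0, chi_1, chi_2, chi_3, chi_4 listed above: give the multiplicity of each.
Multiplicities: chi_0: 1, chi_1: 3, chi_2: 2, chi_3: 0, chi_4: 1.

Proof sketch: Use <chi_rho, chi> = (1/|G|) sum_C |C| * chi_rho(C) * conj(chi(C)) with |G| = 5 for each irreducible chi in the table:
  <chi_rho, chi_0> = (1/5)[1*(7)*conj(1) + 1*(1 + exp(-2*I*pi/5) + 2*exp(4*I*pi/5) + 3*exp(2*I*pi/5))*conj(1) + 1*(1 + 2*exp(-2*I*pi/5) + exp(-4*I*pi/5) + 3*exp(4*I*pi/5))*conj(1) + 1*(1 + 3*exp(-4*I*pi/5) + exp(4*I*pi/5) + 2*exp(2*I*pi/5))*conj(1) + 1*(1 + 3*exp(-2*I*pi/5) + 2*exp(-4*I*pi/5) + exp(2*I*pi/5))*conj(1)]
      = (1/5)[(7) + (1 + exp(-2*I*pi/5) + 2*exp(4*I*pi/5) + 3*exp(2*I*pi/5)) + (1 + 2*exp(-2*I*pi/5) + exp(-4*I*pi/5) + 3*exp(4*I*pi/5)) + (1 + 3*exp(-4*I*pi/5) + exp(4*I*pi/5) + 2*exp(2*I*pi/5)) + (1 + 3*exp(-2*I*pi/5) + 2*exp(-4*I*pi/5) + exp(2*I*pi/5))] = 5/5 = 1
  <chi_rho, chi_1> = (1/5)[1*(7)*conj(1) + 1*(1 + exp(-2*I*pi/5) + 2*exp(4*I*pi/5) + 3*exp(2*I*pi/5))*conj(exp(2*I*pi/5)) + 1*(1 + 2*exp(-2*I*pi/5) + exp(-4*I*pi/5) + 3*exp(4*I*pi/5))*conj(exp(4*I*pi/5)) + 1*(1 + 3*exp(-4*I*pi/5) + exp(4*I*pi/5) + 2*exp(2*I*pi/5))*conj(exp(-4*I*pi/5)) + 1*(1 + 3*exp(-2*I*pi/5) + 2*exp(-4*I*pi/5) + exp(2*I*pi/5))*conj(exp(-2*I*pi/5))]
      = (1/5)[(7) + (3 + exp(-2*I*pi/5) + exp(-4*I*pi/5) + 2*exp(2*I*pi/5)) + (3 + exp(-4*I*pi/5) + exp(2*I*pi/5) + 2*exp(4*I*pi/5)) + (3 + 2*exp(-4*I*pi/5) + exp(-2*I*pi/5) + exp(4*I*pi/5)) + (3 + 2*exp(-2*I*pi/5) + exp(4*I*pi/5) + exp(2*I*pi/5))] = 15/5 = 3
  <chi_rho, chi_2> = (1/5)[1*(7)*conj(1) + 1*(1 + exp(-2*I*pi/5) + 2*exp(4*I*pi/5) + 3*exp(2*I*pi/5))*conj(exp(4*I*pi/5)) + 1*(1 + 2*exp(-2*I*pi/5) + exp(-4*I*pi/5) + 3*exp(4*I*pi/5))*conj(exp(-2*I*pi/5)) + 1*(1 + 3*exp(-4*I*pi/5) + exp(4*I*pi/5) + 2*exp(2*I*pi/5))*conj(exp(2*I*pi/5)) + 1*(1 + 3*exp(-2*I*pi/5) + 2*exp(-4*I*pi/5) + exp(2*I*pi/5))*conj(exp(-4*I*pi/5))]
      = (1/5)[(7) + (2 + 3*exp(-2*I*pi/5) + exp(-4*I*pi/5) + exp(4*I*pi/5)) + (2 + 3*exp(-4*I*pi/5) + exp(-2*I*pi/5) + exp(2*I*pi/5)) + (2 + exp(-2*I*pi/5) + exp(2*I*pi/5) + 3*exp(4*I*pi/5)) + (2 + exp(-4*I*pi/5) + exp(4*I*pi/5) + 3*exp(2*I*pi/5))] = 10/5 = 2
  <chi_rho, chi_3> = (1/5)[1*(7)*conj(1) + 1*(1 + exp(-2*I*pi/5) + 2*exp(4*I*pi/5) + 3*exp(2*I*pi/5))*conj(exp(-4*I*pi/5)) + 1*(1 + 2*exp(-2*I*pi/5) + exp(-4*I*pi/5) + 3*exp(4*I*pi/5))*conj(exp(2*I*pi/5)) + 1*(1 + 3*exp(-4*I*pi/5) + exp(4*I*pi/5) + 2*exp(2*I*pi/5))*conj(exp(-2*I*pi/5)) + 1*(1 + 3*exp(-2*I*pi/5) + 2*exp(-4*I*pi/5) + exp(2*I*pi/5))*conj(exp(4*I*pi/5))]
      = (1/5)[(7) + (2*exp(-2*I*pi/5) + 3*exp(-4*I*pi/5) + exp(4*I*pi/5) + exp(2*I*pi/5)) + (2*exp(-4*I*pi/5) + exp(-2*I*pi/5) + exp(4*I*pi/5) + 3*exp(2*I*pi/5)) + (3*exp(-2*I*pi/5) + exp(-4*I*pi/5) + exp(2*I*pi/5) + 2*exp(4*I*pi/5)) + (exp(-2*I*pi/5) + exp(-4*I*pi/5) + 3*exp(4*I*pi/5) + 2*exp(2*I*pi/5))] = 0/5 = 0
  <chi_rho, chi_4> = (1/5)[1*(7)*conj(1) + 1*(1 + exp(-2*I*pi/5) + 2*exp(4*I*pi/5) + 3*exp(2*I*pi/5))*conj(exp(-2*I*pi/5)) + 1*(1 + 2*exp(-2*I*pi/5) + exp(-4*I*pi/5) + 3*exp(4*I*pi/5))*conj(exp(-4*I*pi/5)) + 1*(1 + 3*exp(-4*I*pi/5) + exp(4*I*pi/5) + 2*exp(2*I*pi/5))*conj(exp(4*I*pi/5)) + 1*(1 + 3*exp(-2*I*pi/5) + 2*exp(-4*I*pi/5) + exp(2*I*pi/5))*conj(exp(2*I*pi/5))]
      = (1/5)[(7) + (1 + 2*exp(-4*I*pi/5) + exp(2*I*pi/5) + 3*exp(4*I*pi/5)) + (1 + 3*exp(-2*I*pi/5) + exp(4*I*pi/5) + 2*exp(2*I*pi/5)) + (1 + 2*exp(-2*I*pi/5) + exp(-4*I*pi/5) + 3*exp(2*I*pi/5)) + (1 + 3*exp(-4*I*pi/5) + exp(-2*I*pi/5) + 2*exp(4*I*pi/5))] = 5/5 = 1
(Exp terms are combined using exp(i*s)*conj(exp(i*t)) = exp(i*(s-t)), and sums of them are collapsed using the identity that for every m > 1 the m distinct m-th roots of unity sum to 0, e.g. 1 + exp(2*I*pi/3) + exp(-2*I*pi/3) = 0.)
Dimension check: dim(rho) = sum (mult * dim) = 1*1 + 3*1 + 2*1 + 0*1 + 1*1 = 7 = chi_rho(e) = 7.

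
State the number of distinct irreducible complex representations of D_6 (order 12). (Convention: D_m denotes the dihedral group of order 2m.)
6

Derivation: The number of irreducible complex representations of a finite group equals its number of conjugacy classes. D_6 has 6 conjugacy classes (n/2 + 3 for n even), so D_6 (order 12) has exactly 6 irreducible complex representations.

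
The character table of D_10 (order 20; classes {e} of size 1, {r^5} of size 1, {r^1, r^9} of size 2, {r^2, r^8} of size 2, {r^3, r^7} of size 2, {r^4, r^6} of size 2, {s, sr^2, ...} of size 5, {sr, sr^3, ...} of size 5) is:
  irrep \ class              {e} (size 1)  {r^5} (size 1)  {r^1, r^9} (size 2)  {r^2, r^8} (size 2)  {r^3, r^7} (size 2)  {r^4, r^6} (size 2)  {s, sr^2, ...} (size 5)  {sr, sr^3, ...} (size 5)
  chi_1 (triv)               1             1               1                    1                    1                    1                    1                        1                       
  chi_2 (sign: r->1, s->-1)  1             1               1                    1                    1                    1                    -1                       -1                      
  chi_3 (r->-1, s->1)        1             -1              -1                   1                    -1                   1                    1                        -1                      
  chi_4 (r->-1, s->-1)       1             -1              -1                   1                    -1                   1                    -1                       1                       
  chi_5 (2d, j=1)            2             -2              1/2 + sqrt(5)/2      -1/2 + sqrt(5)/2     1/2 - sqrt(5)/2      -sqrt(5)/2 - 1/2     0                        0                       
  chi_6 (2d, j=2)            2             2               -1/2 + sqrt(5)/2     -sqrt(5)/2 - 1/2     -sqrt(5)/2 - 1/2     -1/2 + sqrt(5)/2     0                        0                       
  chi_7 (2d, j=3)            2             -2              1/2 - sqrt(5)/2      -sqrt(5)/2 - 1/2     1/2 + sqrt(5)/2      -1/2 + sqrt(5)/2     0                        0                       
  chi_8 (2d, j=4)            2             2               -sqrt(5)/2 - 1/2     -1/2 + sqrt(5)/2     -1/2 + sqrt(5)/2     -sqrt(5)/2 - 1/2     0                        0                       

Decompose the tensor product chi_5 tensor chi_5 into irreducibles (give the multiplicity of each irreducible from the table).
chi_5 tensor chi_5 = chi_1 + chi_2 + chi_6 (all other irreducibles have multiplicity 0).

Working: The character of a tensor product is the pointwise product (chi_5 * chi_5)(C) = chi_5(C) * chi_5(C):
  {e}: (2)*(2), {r^5}: (-2)*(-2), {r^1, r^9}: (1/2 + sqrt(5)/2)*(1/2 + sqrt(5)/2), {r^2, r^8}: (-1/2 + sqrt(5)/2)*(-1/2 + sqrt(5)/2), {r^3, r^7}: (1/2 - sqrt(5)/2)*(1/2 - sqrt(5)/2), {r^4, r^6}: (-sqrt(5)/2 - 1/2)*(-sqrt(5)/2 - 1/2), {s, sr^2, ...}: (0)*(0), {sr, sr^3, ...}: (0)*(0)
so (chi_5 * chi_5) takes values
  {e} -> 4, {r^5} -> 4, {r^1, r^9} -> sqrt(5)/2 + 3/2, {r^2, r^8} -> 3/2 - sqrt(5)/2, {r^3, r^7} -> 3/2 - sqrt(5)/2, {r^4, r^6} -> sqrt(5)/2 + 3/2, {s, sr^2, ...} -> 0, {sr, sr^3, ...} -> 0.
Now take the inner product of this character with each irreducible chi from the table, <chi_5*chi_5, chi> = (1/20) sum_C |C| (chi_5*chi_5)(C) conj(chi(C)):
  <chi_5*chi_5, chi_1> = (1/20)[1*(4)*conj(1) + 1*(4)*conj(1) + 2*(sqrt(5)/2 + 3/2)*conj(1) + 2*(3/2 - sqrt(5)/2)*conj(1) + 2*(3/2 - sqrt(5)/2)*conj(1) + 2*(sqrt(5)/2 + 3/2)*conj(1) + 5*(0)*conj(1) + 5*(0)*conj(1)]
      = (1/20)[(4) + (4) + (sqrt(5) + 3) + (3 - sqrt(5)) + (3 - sqrt(5)) + (sqrt(5) + 3) + (0) + (0)] = 20/20 = 1
  <chi_5*chi_5, chi_2> = (1/20)[1*(4)*conj(1) + 1*(4)*conj(1) + 2*(sqrt(5)/2 + 3/2)*conj(1) + 2*(3/2 - sqrt(5)/2)*conj(1) + 2*(3/2 - sqrt(5)/2)*conj(1) + 2*(sqrt(5)/2 + 3/2)*conj(1) + 5*(0)*conj(-1) + 5*(0)*conj(-1)]
      = (1/20)[(4) + (4) + (sqrt(5) + 3) + (3 - sqrt(5)) + (3 - sqrt(5)) + (sqrt(5) + 3) + (0) + (0)] = 20/20 = 1
  <chi_5*chi_5, chi_3> = (1/20)[1*(4)*conj(1) + 1*(4)*conj(-1) + 2*(sqrt(5)/2 + 3/2)*conj(-1) + 2*(3/2 - sqrt(5)/2)*conj(1) + 2*(3/2 - sqrt(5)/2)*conj(-1) + 2*(sqrt(5)/2 + 3/2)*conj(1) + 5*(0)*conj(1) + 5*(0)*conj(-1)]
      = (1/20)[(4) + (-4) + (-3 - sqrt(5)) + (3 - sqrt(5)) + (-3 + sqrt(5)) + (sqrt(5) + 3) + (0) + (0)] = 0/20 = 0
  <chi_5*chi_5, chi_4> = (1/20)[1*(4)*conj(1) + 1*(4)*conj(-1) + 2*(sqrt(5)/2 + 3/2)*conj(-1) + 2*(3/2 - sqrt(5)/2)*conj(1) + 2*(3/2 - sqrt(5)/2)*conj(-1) + 2*(sqrt(5)/2 + 3/2)*conj(1) + 5*(0)*conj(-1) + 5*(0)*conj(1)]
      = (1/20)[(4) + (-4) + (-3 - sqrt(5)) + (3 - sqrt(5)) + (-3 + sqrt(5)) + (sqrt(5) + 3) + (0) + (0)] = 0/20 = 0
  <chi_5*chi_5, chi_5> = (1/20)[1*(4)*conj(2) + 1*(4)*conj(-2) + 2*(sqrt(5)/2 + 3/2)*conj(1/2 + sqrt(5)/2) + 2*(3/2 - sqrt(5)/2)*conj(-1/2 + sqrt(5)/2) + 2*(3/2 - sqrt(5)/2)*conj(1/2 - sqrt(5)/2) + 2*(sqrt(5)/2 + 3/2)*conj(-sqrt(5)/2 - 1/2) + 5*(0)*conj(0) + 5*(0)*conj(0)]
      = (1/20)[(8) + (-8) + (4 + 2*sqrt(5)) + (-4 + 2*sqrt(5)) + (4 - 2*sqrt(5)) + (-2*sqrt(5) - 4) + (0) + (0)] = 0/20 = 0
  <chi_5*chi_5, chi_6> = (1/20)[1*(4)*conj(2) + 1*(4)*conj(2) + 2*(sqrt(5)/2 + 3/2)*conj(-1/2 + sqrt(5)/2) + 2*(3/2 - sqrt(5)/2)*conj(-sqrt(5)/2 - 1/2) + 2*(3/2 - sqrt(5)/2)*conj(-sqrt(5)/2 - 1/2) + 2*(sqrt(5)/2 + 3/2)*conj(-1/2 + sqrt(5)/2) + 5*(0)*conj(0) + 5*(0)*conj(0)]
      = (1/20)[(8) + (8) + (1 + sqrt(5)) + (1 - sqrt(5)) + (1 - sqrt(5)) + (1 + sqrt(5)) + (0) + (0)] = 20/20 = 1
  <chi_5*chi_5, chi_7> = (1/20)[1*(4)*conj(2) + 1*(4)*conj(-2) + 2*(sqrt(5)/2 + 3/2)*conj(1/2 - sqrt(5)/2) + 2*(3/2 - sqrt(5)/2)*conj(-sqrt(5)/2 - 1/2) + 2*(3/2 - sqrt(5)/2)*conj(1/2 + sqrt(5)/2) + 2*(sqrt(5)/2 + 3/2)*conj(-1/2 + sqrt(5)/2) + 5*(0)*conj(0) + 5*(0)*conj(0)]
      = (1/20)[(8) + (-8) + (-sqrt(5) - 1) + (1 - sqrt(5)) + (-1 + sqrt(5)) + (1 + sqrt(5)) + (0) + (0)] = 0/20 = 0
  <chi_5*chi_5, chi_8> = (1/20)[1*(4)*conj(2) + 1*(4)*conj(2) + 2*(sqrt(5)/2 + 3/2)*conj(-sqrt(5)/2 - 1/2) + 2*(3/2 - sqrt(5)/2)*conj(-1/2 + sqrt(5)/2) + 2*(3/2 - sqrt(5)/2)*conj(-1/2 + sqrt(5)/2) + 2*(sqrt(5)/2 + 3/2)*conj(-sqrt(5)/2 - 1/2) + 5*(0)*conj(0) + 5*(0)*conj(0)]
      = (1/20)[(8) + (8) + (-2*sqrt(5) - 4) + (-4 + 2*sqrt(5)) + (-4 + 2*sqrt(5)) + (-2*sqrt(5) - 4) + (0) + (0)] = 0/20 = 0
Hence the multiplicities are chi_1: 1, chi_2: 1, chi_6: 1. Dimension check: dim(chi_5)*dim(chi_5) = 2*2 = 4 and sum (mult * dim) = 1*1 + 1*1 + 1*2 = 4.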